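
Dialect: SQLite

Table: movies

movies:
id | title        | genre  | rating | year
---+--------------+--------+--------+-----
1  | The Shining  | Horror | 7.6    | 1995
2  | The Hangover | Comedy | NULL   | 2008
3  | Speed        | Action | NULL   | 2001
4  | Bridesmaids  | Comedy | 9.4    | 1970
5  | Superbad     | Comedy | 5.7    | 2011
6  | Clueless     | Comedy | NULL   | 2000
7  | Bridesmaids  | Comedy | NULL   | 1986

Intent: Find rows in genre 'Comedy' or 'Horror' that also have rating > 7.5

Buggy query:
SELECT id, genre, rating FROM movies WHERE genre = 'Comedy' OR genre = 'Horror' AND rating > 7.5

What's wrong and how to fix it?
Bug: AND binds tighter than OR, so this parses as genre = 'Comedy' OR (genre = 'Horror' AND rating > 7.5)

Fix: Add parentheses around the OR so the AND applies to both alternatives

Corrected query:
SELECT id, genre, rating FROM movies WHERE (genre = 'Comedy' OR genre = 'Horror') AND rating > 7.5

Result:
id | genre  | rating
---+--------+-------
1  | Horror | 7.6   
4  | Comedy | 9.4   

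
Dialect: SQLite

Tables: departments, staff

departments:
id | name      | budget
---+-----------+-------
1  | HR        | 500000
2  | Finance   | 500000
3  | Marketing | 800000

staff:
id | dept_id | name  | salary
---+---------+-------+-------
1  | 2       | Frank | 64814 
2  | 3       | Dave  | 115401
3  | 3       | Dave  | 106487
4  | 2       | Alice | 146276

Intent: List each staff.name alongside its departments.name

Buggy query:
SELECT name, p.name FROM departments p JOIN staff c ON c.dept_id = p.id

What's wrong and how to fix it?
Bug: 'name' exists in both joined tables, so the database can't tell which one is meant

Fix: Qualify the column with its table alias (c.name)

Corrected query:
SELECT c.name, p.name FROM departments p JOIN staff c ON c.dept_id = p.id

Result:
name  | name     
------+----------
Frank | Finance  
Dave  | Marketing
Dave  | Marketing
Alice | Finance  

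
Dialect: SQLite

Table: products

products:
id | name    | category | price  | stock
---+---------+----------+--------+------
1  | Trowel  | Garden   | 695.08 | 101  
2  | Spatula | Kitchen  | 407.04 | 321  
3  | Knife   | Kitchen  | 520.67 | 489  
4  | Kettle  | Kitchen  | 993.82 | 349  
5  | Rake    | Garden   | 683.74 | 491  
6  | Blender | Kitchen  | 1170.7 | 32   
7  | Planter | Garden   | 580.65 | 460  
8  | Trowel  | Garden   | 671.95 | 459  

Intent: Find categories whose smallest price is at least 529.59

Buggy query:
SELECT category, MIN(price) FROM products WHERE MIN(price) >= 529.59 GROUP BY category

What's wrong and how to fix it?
Bug: Aggregates like MIN are computed per group after WHERE runs

Fix: Replace WHERE with HAVING after the GROUP BY

Corrected query:
SELECT category, MIN(price) FROM products GROUP BY category HAVING MIN(price) >= 529.59

Result:
category | MIN(price)
---------+-----------
Garden   | 580.65    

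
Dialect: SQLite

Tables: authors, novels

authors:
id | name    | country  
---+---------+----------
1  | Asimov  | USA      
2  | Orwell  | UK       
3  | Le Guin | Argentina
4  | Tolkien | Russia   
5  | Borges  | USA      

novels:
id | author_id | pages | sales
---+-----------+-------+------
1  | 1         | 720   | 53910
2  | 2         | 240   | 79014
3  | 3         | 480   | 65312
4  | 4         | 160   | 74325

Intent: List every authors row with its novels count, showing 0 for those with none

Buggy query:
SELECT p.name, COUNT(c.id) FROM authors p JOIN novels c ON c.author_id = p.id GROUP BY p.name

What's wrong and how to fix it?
Bug: INNER JOIN drops authors rows that have no matching novels rows

Fix: Use LEFT JOIN so parents without children still appear (COUNT(c.id) gives 0)

Corrected query:
SELECT p.name, COUNT(c.id) FROM authors p LEFT JOIN novels c ON c.author_id = p.id GROUP BY p.name

Result:
name    | COUNT(c.id)
--------+------------
Asimov  | 1          
Borges  | 0          
Le Guin | 1          
Orwell  | 1          
Tolkien | 1          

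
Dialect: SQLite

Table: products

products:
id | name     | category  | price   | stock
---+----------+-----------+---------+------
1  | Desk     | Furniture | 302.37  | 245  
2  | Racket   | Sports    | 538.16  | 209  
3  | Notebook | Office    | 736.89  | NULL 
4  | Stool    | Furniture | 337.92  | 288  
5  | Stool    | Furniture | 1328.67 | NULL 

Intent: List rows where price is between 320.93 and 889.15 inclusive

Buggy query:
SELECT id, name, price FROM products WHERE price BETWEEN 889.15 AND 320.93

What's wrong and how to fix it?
Bug: BETWEEN expects the lower bound first; with 889.15 AND 320.93 the range is empty

Fix: Swap the bounds so the smaller value comes first

Corrected query:
SELECT id, name, price FROM products WHERE price BETWEEN 320.93 AND 889.15

Result:
id | name     | price 
---+----------+-------
2  | Racket   | 538.16
3  | Notebook | 736.89
4  | Stool    | 337.92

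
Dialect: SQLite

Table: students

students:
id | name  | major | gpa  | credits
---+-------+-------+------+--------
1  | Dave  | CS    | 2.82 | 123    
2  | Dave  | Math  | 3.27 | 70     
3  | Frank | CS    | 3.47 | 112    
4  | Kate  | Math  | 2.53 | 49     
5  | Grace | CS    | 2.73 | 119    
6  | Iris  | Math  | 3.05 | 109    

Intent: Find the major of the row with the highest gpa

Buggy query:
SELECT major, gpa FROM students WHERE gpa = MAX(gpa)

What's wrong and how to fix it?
Bug: WHERE is evaluated per row; an aggregate over the whole table isn't defined there

Fix: Use a subquery: WHERE gpa = (SELECT MAX(gpa) FROM students)

Corrected query:
SELECT major, gpa FROM students WHERE gpa = (SELECT MAX(gpa) FROM students)

Result:
major | gpa 
------+-----
CS    | 3.47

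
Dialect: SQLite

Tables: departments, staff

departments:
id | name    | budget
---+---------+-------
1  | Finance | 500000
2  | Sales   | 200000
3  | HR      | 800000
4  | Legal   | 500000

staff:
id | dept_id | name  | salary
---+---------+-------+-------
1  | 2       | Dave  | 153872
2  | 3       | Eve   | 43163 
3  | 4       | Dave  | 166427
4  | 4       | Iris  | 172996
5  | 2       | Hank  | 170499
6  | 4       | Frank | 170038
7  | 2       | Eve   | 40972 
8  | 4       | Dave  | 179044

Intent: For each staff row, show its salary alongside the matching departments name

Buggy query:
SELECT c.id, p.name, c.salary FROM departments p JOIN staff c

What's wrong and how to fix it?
Bug: Missing join condition: each staff row is matched to all departments rows instead of just its own

Fix: Add ON c.dept_id = p.id to the JOIN

Corrected query:
SELECT c.id, p.name, c.salary FROM departments p JOIN staff c ON c.dept_id = p.id

Result:
id | name  | salary
---+-------+-------
1  | Sales | 153872
2  | HR    | 43163 
3  | Legal | 166427
4  | Legal | 172996
5  | Sales | 170499
6  | Legal | 170038
7  | Sales | 40972 
8  | Legal | 179044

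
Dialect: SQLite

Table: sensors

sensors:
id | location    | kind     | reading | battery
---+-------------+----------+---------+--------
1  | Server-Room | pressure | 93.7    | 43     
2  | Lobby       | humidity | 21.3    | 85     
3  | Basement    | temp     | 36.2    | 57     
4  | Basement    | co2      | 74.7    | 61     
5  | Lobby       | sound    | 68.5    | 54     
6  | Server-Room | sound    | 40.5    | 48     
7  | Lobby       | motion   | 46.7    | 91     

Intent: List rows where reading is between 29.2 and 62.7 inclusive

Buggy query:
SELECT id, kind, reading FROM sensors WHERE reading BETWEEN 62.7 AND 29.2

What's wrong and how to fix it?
Bug: BETWEEN expects the lower bound first; with 62.7 AND 29.2 the range is empty

Fix: Write BETWEEN 29.2 AND 62.7

Corrected query:
SELECT id, kind, reading FROM sensors WHERE reading BETWEEN 29.2 AND 62.7

Result:
id | kind   | reading
---+--------+--------
3  | temp   | 36.2   
6  | sound  | 40.5   
7  | motion | 46.7   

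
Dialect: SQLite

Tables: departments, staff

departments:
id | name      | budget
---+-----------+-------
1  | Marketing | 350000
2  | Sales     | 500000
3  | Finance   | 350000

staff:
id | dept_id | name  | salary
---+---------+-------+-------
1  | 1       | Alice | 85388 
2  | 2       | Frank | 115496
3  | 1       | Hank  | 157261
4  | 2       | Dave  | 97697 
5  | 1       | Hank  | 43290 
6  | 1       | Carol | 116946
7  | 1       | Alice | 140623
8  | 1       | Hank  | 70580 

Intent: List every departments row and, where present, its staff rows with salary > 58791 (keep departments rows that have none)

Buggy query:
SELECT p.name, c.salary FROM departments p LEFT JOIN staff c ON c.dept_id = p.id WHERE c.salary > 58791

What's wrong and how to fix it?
Bug: A WHERE condition on the right-hand table after LEFT JOIN drops unmatched parents

Fix: Put 'c.salary > 58791' in the JOIN's ON clause instead of WHERE

Corrected query:
SELECT p.name, c.salary FROM departments p LEFT JOIN staff c ON c.dept_id = p.id AND c.salary > 58791

Result:
name      | salary
----------+-------
Marketing | 70580 
Marketing | 85388 
Marketing | 116946
Marketing | 140623
Marketing | 157261
Sales     | 97697 
Sales     | 115496
Finance   | NULL  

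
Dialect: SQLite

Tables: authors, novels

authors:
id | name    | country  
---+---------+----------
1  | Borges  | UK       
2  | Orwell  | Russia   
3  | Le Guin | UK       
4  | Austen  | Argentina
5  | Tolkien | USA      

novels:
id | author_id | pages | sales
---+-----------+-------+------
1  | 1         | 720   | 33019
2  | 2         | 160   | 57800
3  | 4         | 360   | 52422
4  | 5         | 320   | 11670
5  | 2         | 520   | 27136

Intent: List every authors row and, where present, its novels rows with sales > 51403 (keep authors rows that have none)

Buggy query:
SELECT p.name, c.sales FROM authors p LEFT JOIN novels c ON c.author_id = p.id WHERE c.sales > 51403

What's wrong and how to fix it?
Bug: Filtering c.sales in WHERE discards the NULL rows produced by LEFT JOIN, turning it into an inner join

Fix: Put 'c.sales > 51403' in the JOIN's ON clause instead of WHERE

Corrected query:
SELECT p.name, c.sales FROM authors p LEFT JOIN novels c ON c.author_id = p.id AND c.sales > 51403

Result:
name    | sales
--------+------
Borges  | NULL 
Orwell  | 57800
Le Guin | NULL 
Austen  | 52422
Tolkien | NULL 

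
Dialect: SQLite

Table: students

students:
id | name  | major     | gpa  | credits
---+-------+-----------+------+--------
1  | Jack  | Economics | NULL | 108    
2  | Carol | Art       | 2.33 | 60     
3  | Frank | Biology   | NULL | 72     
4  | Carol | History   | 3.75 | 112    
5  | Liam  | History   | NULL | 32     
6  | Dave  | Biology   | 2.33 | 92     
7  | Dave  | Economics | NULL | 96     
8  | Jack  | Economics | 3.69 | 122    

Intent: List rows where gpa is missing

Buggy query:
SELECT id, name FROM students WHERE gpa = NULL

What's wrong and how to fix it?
Bug: '= NULL' is always unknown in SQL three-valued logic, so no rows match

Fix: Replace '= NULL' with 'IS NULL'

Corrected query:
SELECT id, name FROM students WHERE gpa IS NULL

Result:
id | name 
---+------
1  | Jack 
3  | Frank
5  | Liam 
7  | Dave 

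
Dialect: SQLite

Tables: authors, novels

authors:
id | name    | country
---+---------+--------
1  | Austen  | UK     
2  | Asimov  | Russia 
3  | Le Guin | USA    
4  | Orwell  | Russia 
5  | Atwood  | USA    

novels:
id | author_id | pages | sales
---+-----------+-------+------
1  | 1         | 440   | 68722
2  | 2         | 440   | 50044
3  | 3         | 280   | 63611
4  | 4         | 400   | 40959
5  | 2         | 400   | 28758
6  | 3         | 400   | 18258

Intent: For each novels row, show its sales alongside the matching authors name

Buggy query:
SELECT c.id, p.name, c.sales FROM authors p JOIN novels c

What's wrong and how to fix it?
Bug: Missing join condition: each novels row is matched to all authors rows instead of just its own

Fix: Specify the join condition linking the foreign key to the parent id

Corrected query:
SELECT c.id, p.name, c.sales FROM authors p JOIN novels c ON c.author_id = p.id

Result:
id | name    | sales
---+---------+------
1  | Austen  | 68722
2  | Asimov  | 50044
3  | Le Guin | 63611
4  | Orwell  | 40959
5  | Asimov  | 28758
6  | Le Guin | 18258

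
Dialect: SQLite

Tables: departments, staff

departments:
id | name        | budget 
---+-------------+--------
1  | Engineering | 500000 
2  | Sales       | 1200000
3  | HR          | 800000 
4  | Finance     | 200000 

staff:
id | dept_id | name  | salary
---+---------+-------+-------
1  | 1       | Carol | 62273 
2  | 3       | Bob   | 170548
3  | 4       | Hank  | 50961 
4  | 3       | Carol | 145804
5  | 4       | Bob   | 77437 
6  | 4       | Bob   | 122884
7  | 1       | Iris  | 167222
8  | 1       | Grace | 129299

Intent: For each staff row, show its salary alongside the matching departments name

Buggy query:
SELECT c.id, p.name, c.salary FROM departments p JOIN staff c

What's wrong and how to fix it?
Bug: JOIN with no ON clause produces a cartesian product; every staff row pairs with every departments row

Fix: Add ON c.dept_id = p.id to the JOIN

Corrected query:
SELECT c.id, p.name, c.salary FROM departments p JOIN staff c ON c.dept_id = p.id

Result:
id | name        | salary
---+-------------+-------
1  | Engineering | 62273 
2  | HR          | 170548
3  | Finance     | 50961 
4  | HR          | 145804
5  | Finance     | 77437 
6  | Finance     | 122884
7  | Engineering | 167222
8  | Engineering | 129299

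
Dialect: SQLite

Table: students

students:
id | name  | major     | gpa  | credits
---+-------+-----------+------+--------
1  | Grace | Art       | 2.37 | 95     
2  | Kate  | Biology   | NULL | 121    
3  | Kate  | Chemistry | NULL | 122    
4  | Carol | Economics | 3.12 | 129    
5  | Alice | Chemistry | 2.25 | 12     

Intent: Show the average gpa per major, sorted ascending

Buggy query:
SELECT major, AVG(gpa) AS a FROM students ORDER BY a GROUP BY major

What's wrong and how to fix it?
Bug: ORDER BY appears before GROUP BY; SQL clause order requires GROUP BY first

Fix: Move ORDER BY to the end, after GROUP BY

Corrected query:
SELECT major, AVG(gpa) AS a FROM students GROUP BY major ORDER BY a

Result:
major     | a   
----------+-----
Biology   | NULL
Chemistry | 2.25
Art       | 2.37
Economics | 3.12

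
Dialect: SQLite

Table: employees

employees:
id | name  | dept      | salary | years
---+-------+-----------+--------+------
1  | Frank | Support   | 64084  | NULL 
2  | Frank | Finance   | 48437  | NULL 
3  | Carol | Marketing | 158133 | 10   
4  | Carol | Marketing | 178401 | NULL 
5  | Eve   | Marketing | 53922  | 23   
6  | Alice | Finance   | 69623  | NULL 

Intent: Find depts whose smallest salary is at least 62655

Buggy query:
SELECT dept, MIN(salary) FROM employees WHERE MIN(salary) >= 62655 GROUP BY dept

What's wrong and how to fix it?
Bug: Aggregates like MIN are computed per group after WHERE runs

Fix: Replace WHERE with HAVING after the GROUP BY

Corrected query:
SELECT dept, MIN(salary) FROM employees GROUP BY dept HAVING MIN(salary) >= 62655

Result:
dept    | MIN(salary)
--------+------------
Support | 64084      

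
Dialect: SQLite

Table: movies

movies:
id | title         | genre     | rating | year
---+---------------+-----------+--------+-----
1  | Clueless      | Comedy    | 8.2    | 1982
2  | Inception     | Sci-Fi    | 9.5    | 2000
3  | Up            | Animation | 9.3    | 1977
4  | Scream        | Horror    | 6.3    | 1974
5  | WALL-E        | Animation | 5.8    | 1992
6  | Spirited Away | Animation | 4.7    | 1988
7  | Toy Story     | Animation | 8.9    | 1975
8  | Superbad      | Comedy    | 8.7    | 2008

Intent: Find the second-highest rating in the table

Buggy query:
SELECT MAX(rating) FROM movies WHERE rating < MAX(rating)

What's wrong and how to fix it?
Bug: The inner MAX is an aggregate inside WHERE, which is not allowed

Fix: Compute the overall MAX in a subquery, then take MAX of rows below it

Corrected query:
SELECT MAX(rating) FROM movies WHERE rating < (SELECT MAX(rating) FROM movies)

Result:
MAX(rating)
-----------
9.3        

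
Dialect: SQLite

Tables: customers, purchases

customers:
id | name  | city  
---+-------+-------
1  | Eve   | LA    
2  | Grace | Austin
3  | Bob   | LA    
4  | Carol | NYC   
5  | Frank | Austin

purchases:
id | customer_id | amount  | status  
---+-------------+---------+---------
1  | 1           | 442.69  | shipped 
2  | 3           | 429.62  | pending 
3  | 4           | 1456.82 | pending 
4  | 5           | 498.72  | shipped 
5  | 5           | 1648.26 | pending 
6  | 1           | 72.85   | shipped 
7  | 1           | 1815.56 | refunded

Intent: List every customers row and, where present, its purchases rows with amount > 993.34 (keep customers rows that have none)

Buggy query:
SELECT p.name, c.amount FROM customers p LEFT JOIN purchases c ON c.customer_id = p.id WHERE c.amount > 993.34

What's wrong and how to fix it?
Bug: A WHERE condition on the right-hand table after LEFT JOIN drops unmatched parents

Fix: Move the right-table condition into the ON clause so unmatched parents are kept

Corrected query:
SELECT p.name, c.amount FROM customers p LEFT JOIN purchases c ON c.customer_id = p.id AND c.amount > 993.34

Result:
name  | amount 
------+--------
Eve   | 1815.56
Grace | NULL   
Bob   | NULL   
Carol | 1456.82
Frank | 1648.26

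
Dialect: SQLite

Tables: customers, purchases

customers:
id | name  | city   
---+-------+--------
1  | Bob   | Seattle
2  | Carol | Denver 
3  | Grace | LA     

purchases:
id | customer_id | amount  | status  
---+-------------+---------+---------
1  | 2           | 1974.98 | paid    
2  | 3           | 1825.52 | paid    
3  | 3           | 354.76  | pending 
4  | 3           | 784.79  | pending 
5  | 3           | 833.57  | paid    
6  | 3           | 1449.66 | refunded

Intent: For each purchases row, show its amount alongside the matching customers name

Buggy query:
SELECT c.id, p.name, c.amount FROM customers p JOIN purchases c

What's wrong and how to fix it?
Bug: JOIN with no ON clause produces a cartesian product; every purchases row pairs with every customers row

Fix: Add ON c.customer_id = p.id to the JOIN

Corrected query:
SELECT c.id, p.name, c.amount FROM customers p JOIN purchases c ON c.customer_id = p.id

Result:
id | name  | amount 
---+-------+--------
1  | Carol | 1974.98
2  | Grace | 1825.52
3  | Grace | 354.76 
4  | Grace | 784.79 
5  | Grace | 833.57 
6  | Grace | 1449.66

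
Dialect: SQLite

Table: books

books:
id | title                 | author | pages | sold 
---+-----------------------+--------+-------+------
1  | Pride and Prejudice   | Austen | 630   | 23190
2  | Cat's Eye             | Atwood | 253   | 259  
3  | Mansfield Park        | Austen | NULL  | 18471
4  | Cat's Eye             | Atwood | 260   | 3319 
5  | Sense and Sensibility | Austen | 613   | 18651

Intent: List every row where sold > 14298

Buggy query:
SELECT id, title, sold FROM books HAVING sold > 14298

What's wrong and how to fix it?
Bug: HAVING filters the output of aggregation, but this query has no GROUP BY and no aggregate functions, so SQLite rejects it (HAVING clause on a non-aggregate query); the condition here is per row

Fix: Replace HAVING with WHERE since the condition applies to individual rows

Corrected query:
SELECT id, title, sold FROM books WHERE sold > 14298

Result:
id | title                 | sold 
---+-----------------------+------
1  | Pride and Prejudice   | 23190
3  | Mansfield Park        | 18471
5  | Sense and Sensibility | 18651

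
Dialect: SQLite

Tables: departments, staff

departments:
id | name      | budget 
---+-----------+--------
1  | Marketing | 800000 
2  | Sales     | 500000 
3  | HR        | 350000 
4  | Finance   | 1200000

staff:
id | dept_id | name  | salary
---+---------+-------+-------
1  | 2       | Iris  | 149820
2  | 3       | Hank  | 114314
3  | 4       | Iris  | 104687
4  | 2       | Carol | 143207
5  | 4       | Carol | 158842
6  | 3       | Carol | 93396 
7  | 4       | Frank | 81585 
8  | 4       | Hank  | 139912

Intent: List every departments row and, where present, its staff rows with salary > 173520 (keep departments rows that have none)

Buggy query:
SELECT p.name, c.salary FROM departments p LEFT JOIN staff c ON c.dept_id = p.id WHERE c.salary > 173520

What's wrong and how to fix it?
Bug: A WHERE condition on the right-hand table after LEFT JOIN drops unmatched parents

Fix: Put 'c.salary > 173520' in the JOIN's ON clause instead of WHERE

Corrected query:
SELECT p.name, c.salary FROM departments p LEFT JOIN staff c ON c.dept_id = p.id AND c.salary > 173520

Result:
name      | salary
----------+-------
Marketing | NULL  
Sales     | NULL  
HR        | NULL  
Finance   | NULL  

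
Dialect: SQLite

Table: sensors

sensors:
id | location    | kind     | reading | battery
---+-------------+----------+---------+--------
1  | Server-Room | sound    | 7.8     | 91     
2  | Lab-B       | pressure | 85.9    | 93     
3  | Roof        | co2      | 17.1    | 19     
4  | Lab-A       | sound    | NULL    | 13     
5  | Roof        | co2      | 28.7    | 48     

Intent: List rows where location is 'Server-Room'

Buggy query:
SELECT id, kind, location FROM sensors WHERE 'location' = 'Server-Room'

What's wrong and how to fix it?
Bug: Single quotes denote string literals in SQL; the column name is being compared as a constant string

Fix: Reference the column as location without single quotes

Corrected query:
SELECT id, kind, location FROM sensors WHERE location = 'Server-Room'

Result:
id | kind  | location   
---+-------+------------
1  | sound | Server-Room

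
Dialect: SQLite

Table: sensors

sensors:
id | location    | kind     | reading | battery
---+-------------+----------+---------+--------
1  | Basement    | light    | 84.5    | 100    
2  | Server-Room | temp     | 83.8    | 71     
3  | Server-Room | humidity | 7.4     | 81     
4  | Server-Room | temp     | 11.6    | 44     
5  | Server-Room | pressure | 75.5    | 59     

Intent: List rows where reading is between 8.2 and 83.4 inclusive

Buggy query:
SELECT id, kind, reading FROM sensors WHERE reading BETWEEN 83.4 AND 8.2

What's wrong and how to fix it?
Bug: BETWEEN expects the lower bound first; with 83.4 AND 8.2 the range is empty

Fix: Write BETWEEN 8.2 AND 83.4

Corrected query:
SELECT id, kind, reading FROM sensors WHERE reading BETWEEN 8.2 AND 83.4

Result:
id | kind     | reading
---+----------+--------
4  | temp     | 11.6   
5  | pressure | 75.5   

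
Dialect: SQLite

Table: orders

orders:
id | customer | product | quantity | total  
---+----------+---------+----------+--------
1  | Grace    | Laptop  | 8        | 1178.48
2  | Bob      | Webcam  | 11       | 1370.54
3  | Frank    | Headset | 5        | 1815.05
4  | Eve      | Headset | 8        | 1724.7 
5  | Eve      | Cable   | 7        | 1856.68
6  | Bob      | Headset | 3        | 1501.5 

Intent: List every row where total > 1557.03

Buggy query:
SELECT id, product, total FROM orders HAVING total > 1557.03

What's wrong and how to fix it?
Bug: This is a non-aggregate query (no GROUP BY, no aggregates), so in SQLite the HAVING clause is invalid here; a row-level condition belongs in WHERE

Fix: Replace HAVING with WHERE since the condition applies to individual rows

Corrected query:
SELECT id, product, total FROM orders WHERE total > 1557.03

Result:
id | product | total  
---+---------+--------
3  | Headset | 1815.05
4  | Headset | 1724.7 
5  | Cable   | 1856.68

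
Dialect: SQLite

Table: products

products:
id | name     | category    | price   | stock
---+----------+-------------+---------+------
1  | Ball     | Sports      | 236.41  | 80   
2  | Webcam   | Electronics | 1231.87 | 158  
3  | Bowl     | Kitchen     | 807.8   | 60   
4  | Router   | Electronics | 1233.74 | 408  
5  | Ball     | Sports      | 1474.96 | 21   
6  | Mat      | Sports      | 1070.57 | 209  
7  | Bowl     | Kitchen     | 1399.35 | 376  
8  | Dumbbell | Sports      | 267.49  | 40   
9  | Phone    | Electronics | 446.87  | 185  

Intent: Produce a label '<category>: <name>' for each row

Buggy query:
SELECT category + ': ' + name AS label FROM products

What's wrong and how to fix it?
Bug: '+' is numeric addition; on text columns SQLite converts them to 0 instead of concatenating

Fix: Use the || operator for string concatenation

Corrected query:
SELECT category || ': ' || name AS label FROM products

Result:
label              
-------------------
Sports: Ball       
Electronics: Webcam
Kitchen: Bowl      
Electronics: Router
Sports: Ball       
Sports: Mat        
Kitchen: Bowl      
Sports: Dumbbell   
Electronics: Phone 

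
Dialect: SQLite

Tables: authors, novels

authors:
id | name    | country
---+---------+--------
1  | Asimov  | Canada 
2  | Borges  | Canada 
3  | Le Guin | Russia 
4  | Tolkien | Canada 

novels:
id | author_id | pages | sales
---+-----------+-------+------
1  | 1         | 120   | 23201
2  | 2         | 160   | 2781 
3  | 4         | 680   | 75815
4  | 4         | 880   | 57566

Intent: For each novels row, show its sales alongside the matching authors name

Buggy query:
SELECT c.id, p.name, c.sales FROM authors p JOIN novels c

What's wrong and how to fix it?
Bug: JOIN with no ON clause produces a cartesian product; every novels row pairs with every authors row

Fix: Add ON c.author_id = p.id to the JOIN

Corrected query:
SELECT c.id, p.name, c.sales FROM authors p JOIN novels c ON c.author_id = p.id

Result:
id | name    | sales
---+---------+------
1  | Asimov  | 23201
2  | Borges  | 2781 
3  | Tolkien | 75815
4  | Tolkien | 57566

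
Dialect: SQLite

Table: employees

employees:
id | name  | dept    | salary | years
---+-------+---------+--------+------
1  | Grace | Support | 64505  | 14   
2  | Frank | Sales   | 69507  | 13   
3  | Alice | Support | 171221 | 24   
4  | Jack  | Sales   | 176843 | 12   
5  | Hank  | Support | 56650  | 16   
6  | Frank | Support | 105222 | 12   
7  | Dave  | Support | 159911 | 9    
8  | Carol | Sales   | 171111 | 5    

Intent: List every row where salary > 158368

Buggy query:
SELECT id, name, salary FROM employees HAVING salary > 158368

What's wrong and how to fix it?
Bug: HAVING filters the output of aggregation, but this query has no GROUP BY and no aggregate functions, so SQLite rejects it (HAVING clause on a non-aggregate query); the condition here is per row

Fix: Use WHERE for row-level filtering

Corrected query:
SELECT id, name, salary FROM employees WHERE salary > 158368

Result:
id | name  | salary
---+-------+-------
3  | Alice | 171221
4  | Jack  | 176843
7  | Dave  | 159911
8  | Carol | 171111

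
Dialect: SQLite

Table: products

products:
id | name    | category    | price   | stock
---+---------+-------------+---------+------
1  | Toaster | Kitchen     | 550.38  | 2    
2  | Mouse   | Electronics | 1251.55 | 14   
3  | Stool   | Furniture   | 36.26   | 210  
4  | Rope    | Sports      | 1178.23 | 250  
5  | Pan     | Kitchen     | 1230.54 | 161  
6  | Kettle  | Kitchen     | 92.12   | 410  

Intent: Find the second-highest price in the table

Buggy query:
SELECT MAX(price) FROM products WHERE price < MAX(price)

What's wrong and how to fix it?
Bug: MAX(price) on the right of the comparison is an aggregate-in-WHERE error

Fix: Put the inner MAX in a scalar subquery

Corrected query:
SELECT MAX(price) FROM products WHERE price < (SELECT MAX(price) FROM products)

Result:
MAX(price)
----------
1230.54   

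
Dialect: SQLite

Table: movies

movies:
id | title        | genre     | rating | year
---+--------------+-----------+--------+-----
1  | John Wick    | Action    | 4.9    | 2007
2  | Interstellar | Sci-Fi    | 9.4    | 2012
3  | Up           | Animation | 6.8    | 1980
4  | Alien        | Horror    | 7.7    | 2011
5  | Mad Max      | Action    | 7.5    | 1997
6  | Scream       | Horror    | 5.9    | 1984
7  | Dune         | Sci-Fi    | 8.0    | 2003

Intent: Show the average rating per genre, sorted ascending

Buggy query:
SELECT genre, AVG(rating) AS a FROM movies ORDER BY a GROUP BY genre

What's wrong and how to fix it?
Bug: ORDER BY appears before GROUP BY; SQL clause order requires GROUP BY first

Fix: Reorder: SELECT … FROM … GROUP BY … ORDER BY …

Corrected query:
SELECT genre, AVG(rating) AS a FROM movies GROUP BY genre ORDER BY a

Result:
genre     | a  
----------+----
Action    | 6.2
Animation | 6.8
Horror    | 6.8
Sci-Fi    | 8.7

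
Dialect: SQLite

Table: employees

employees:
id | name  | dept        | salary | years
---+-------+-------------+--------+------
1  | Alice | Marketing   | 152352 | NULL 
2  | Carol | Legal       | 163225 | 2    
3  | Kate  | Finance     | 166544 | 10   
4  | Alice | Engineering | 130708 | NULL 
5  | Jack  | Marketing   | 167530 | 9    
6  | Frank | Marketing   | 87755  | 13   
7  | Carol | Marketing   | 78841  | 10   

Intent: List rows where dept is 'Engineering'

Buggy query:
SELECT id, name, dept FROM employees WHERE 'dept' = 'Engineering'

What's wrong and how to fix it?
Bug: Single quotes denote string literals in SQL; the column name is being compared as a constant string

Fix: Reference the column as dept without single quotes

Corrected query:
SELECT id, name, dept FROM employees WHERE dept = 'Engineering'

Result:
id | name  | dept       
---+-------+------------
4  | Alice | Engineering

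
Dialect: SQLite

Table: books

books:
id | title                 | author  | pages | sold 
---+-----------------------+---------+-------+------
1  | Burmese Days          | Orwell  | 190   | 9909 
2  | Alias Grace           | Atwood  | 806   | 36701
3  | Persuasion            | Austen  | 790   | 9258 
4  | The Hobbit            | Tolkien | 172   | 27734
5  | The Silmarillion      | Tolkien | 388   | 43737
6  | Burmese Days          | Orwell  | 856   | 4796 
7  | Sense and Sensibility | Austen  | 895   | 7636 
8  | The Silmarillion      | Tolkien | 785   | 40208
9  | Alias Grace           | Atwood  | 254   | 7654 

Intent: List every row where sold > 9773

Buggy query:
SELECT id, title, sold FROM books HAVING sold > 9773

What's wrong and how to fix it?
Bug: This is a non-aggregate query (no GROUP BY, no aggregates), so in SQLite the HAVING clause is invalid here; a row-level condition belongs in WHERE

Fix: Use WHERE for row-level filtering

Corrected query:
SELECT id, title, sold FROM books WHERE sold > 9773

Result:
id | title            | sold 
---+------------------+------
1  | Burmese Days     | 9909 
2  | Alias Grace      | 36701
4  | The Hobbit       | 27734
5  | The Silmarillion | 43737
8  | The Silmarillion | 40208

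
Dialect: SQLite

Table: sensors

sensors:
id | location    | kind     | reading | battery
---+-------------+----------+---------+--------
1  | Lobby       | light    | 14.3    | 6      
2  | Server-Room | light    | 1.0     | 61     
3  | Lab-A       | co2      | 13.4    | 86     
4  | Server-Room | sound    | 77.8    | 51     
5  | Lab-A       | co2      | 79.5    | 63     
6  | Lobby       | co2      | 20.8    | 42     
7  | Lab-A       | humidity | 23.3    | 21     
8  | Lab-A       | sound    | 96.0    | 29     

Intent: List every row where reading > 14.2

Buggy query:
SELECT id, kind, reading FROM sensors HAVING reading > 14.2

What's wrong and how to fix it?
Bug: This is a non-aggregate query (no GROUP BY, no aggregates), so in SQLite the HAVING clause is invalid here; a row-level condition belongs in WHERE

Fix: Use WHERE for row-level filtering

Corrected query:
SELECT id, kind, reading FROM sensors WHERE reading > 14.2

Result:
id | kind     | reading
---+----------+--------
1  | light    | 14.3   
4  | sound    | 77.8   
5  | co2      | 79.5   
6  | co2      | 20.8   
7  | humidity | 23.3   
8  | sound    | 96     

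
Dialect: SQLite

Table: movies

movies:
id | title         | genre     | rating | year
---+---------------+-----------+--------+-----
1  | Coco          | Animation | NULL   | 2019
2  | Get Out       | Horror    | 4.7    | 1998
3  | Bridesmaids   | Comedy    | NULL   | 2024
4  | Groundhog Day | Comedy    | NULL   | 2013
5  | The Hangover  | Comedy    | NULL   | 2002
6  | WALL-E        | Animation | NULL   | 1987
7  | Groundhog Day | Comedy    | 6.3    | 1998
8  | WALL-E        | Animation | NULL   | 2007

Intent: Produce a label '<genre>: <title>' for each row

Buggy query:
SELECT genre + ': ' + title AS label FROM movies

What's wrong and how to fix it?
Bug: '+' is numeric addition; on text columns SQLite converts them to 0 instead of concatenating

Fix: Replace + with || to concatenate text

Corrected query:
SELECT genre || ': ' || title AS label FROM movies

Result:
label                
---------------------
Animation: Coco      
Horror: Get Out      
Comedy: Bridesmaids  
Comedy: Groundhog Day
Comedy: The Hangover 
Animation: WALL-E    
Comedy: Groundhog Day
Animation: WALL-E    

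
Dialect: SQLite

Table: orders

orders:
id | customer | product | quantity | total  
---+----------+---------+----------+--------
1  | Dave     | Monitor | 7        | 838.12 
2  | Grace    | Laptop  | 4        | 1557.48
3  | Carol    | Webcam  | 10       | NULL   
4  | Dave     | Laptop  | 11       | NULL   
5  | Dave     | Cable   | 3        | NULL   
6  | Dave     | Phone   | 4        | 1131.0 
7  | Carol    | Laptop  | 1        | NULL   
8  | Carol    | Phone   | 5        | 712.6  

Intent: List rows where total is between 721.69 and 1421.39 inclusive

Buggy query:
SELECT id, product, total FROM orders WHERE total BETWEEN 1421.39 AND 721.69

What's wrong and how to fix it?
Bug: BETWEEN expects the lower bound first; with 1421.39 AND 721.69 the range is empty

Fix: Swap the bounds so the smaller value comes first

Corrected query:
SELECT id, product, total FROM orders WHERE total BETWEEN 721.69 AND 1421.39

Result:
id | product | total 
---+---------+-------
1  | Monitor | 838.12
6  | Phone   | 1131  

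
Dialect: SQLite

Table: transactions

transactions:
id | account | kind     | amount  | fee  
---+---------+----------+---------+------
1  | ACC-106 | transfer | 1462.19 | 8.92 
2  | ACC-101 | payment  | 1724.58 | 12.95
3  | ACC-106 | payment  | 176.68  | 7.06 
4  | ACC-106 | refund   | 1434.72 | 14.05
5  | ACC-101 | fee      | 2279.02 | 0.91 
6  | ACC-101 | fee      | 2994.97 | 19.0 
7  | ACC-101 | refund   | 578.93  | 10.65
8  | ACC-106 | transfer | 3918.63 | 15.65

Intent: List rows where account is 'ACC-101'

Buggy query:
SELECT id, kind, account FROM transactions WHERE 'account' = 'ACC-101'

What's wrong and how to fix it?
Bug: Single quotes denote string literals in SQL; the column name is being compared as a constant string

Fix: Reference the column as account without single quotes

Corrected query:
SELECT id, kind, account FROM transactions WHERE account = 'ACC-101'

Result:
id | kind    | account
---+---------+--------
2  | payment | ACC-101
5  | fee     | ACC-101
6  | fee     | ACC-101
7  | refund  | ACC-101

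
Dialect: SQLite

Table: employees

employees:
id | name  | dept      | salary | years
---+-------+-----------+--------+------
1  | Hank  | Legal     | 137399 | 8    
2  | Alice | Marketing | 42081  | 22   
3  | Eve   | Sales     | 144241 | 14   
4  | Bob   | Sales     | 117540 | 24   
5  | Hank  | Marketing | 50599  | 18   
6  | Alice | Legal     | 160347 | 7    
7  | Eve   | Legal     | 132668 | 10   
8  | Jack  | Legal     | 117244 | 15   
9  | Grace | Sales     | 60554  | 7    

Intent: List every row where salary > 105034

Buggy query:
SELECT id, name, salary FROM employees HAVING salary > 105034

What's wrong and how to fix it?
Bug: This is a non-aggregate query (no GROUP BY, no aggregates), so in SQLite the HAVING clause is invalid here; a row-level condition belongs in WHERE

Fix: Replace HAVING with WHERE since the condition applies to individual rows

Corrected query:
SELECT id, name, salary FROM employees WHERE salary > 105034

Result:
id | name  | salary
---+-------+-------
1  | Hank  | 137399
3  | Eve   | 144241
4  | Bob   | 117540
6  | Alice | 160347
7  | Eve   | 132668
8  | Jack  | 117244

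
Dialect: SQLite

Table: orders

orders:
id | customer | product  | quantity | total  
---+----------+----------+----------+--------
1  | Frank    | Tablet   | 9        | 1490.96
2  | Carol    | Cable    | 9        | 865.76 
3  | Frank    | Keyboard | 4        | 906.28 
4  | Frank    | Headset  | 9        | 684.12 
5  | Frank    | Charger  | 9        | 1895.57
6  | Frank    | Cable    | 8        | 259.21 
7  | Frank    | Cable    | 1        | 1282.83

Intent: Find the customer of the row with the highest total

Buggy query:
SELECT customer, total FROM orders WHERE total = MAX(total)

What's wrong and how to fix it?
Bug: WHERE is evaluated per row; an aggregate over the whole table isn't defined there

Fix: Wrap MAX in a scalar subquery so WHERE compares against a single value

Corrected query:
SELECT customer, total FROM orders WHERE total = (SELECT MAX(total) FROM orders)

Result:
customer | total  
---------+--------
Frank    | 1895.57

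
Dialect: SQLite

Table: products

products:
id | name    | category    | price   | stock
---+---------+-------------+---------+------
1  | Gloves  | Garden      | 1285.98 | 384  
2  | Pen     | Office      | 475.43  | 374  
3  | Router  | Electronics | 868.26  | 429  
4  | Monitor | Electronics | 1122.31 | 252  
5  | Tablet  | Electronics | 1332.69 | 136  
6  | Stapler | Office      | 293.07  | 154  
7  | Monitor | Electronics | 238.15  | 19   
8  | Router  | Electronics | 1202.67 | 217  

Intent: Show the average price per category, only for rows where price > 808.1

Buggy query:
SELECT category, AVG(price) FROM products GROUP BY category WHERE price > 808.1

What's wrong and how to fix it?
Bug: WHERE cannot follow GROUP BY

Fix: Move the WHERE clause before GROUP BY

Corrected query:
SELECT category, AVG(price) FROM products WHERE price > 808.1 GROUP BY category

Result:
category    | AVG(price)
------------+-----------
Electronics | 1131.4825 
Garden      | 1285.98   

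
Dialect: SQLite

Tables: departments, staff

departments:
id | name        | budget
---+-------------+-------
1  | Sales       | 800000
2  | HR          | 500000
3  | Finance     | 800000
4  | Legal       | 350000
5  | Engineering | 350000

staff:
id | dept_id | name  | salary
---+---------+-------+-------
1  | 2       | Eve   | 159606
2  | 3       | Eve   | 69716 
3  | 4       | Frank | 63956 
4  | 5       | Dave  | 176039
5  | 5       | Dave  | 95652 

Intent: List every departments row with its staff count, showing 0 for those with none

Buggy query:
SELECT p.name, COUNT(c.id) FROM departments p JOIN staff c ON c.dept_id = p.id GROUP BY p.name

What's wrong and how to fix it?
Bug: INNER JOIN drops departments rows that have no matching staff rows

Fix: Use LEFT JOIN so parents without children still appear (COUNT(c.id) gives 0)

Corrected query:
SELECT p.name, COUNT(c.id) FROM departments p LEFT JOIN staff c ON c.dept_id = p.id GROUP BY p.name

Result:
name        | COUNT(c.id)
------------+------------
Engineering | 2          
Finance     | 1          
HR          | 1          
Legal       | 1          
Sales       | 0          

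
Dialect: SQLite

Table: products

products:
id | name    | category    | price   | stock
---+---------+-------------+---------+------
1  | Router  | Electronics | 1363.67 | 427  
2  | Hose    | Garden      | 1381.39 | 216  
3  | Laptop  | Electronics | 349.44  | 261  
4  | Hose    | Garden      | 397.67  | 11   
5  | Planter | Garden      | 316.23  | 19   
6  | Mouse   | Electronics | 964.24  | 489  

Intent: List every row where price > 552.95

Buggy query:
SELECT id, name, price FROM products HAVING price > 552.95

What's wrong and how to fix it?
Bug: This is a non-aggregate query (no GROUP BY, no aggregates), so in SQLite the HAVING clause is invalid here; a row-level condition belongs in WHERE

Fix: Use WHERE for row-level filtering

Corrected query:
SELECT id, name, price FROM products WHERE price > 552.95

Result:
id | name   | price  
---+--------+--------
1  | Router | 1363.67
2  | Hose   | 1381.39
6  | Mouse  | 964.24 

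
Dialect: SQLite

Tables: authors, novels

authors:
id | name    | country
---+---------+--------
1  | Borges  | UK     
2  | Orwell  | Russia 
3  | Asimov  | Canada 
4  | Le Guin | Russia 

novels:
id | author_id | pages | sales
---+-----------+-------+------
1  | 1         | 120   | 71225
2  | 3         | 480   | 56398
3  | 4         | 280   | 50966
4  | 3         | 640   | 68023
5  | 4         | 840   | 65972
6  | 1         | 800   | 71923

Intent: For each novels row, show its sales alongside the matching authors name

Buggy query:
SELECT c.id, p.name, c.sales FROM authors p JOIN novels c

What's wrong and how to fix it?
Bug: JOIN with no ON clause produces a cartesian product; every novels row pairs with every authors row

Fix: Add ON c.author_id = p.id to the JOIN

Corrected query:
SELECT c.id, p.name, c.sales FROM authors p JOIN novels c ON c.author_id = p.id

Result:
id | name    | sales
---+---------+------
1  | Borges  | 71225
2  | Asimov  | 56398
3  | Le Guin | 50966
4  | Asimov  | 68023
5  | Le Guin | 65972
6  | Borges  | 71923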